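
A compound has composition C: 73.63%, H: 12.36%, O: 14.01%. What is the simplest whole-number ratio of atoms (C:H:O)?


Assume 100 g of compound, divide each mass% by atomic mass to get moles, then normalize by the smallest to get a raw atom ratio.
Moles per 100 g: C: 73.63/12.011 = 6.1302, H: 12.36/1.008 = 12.2619, O: 14.01/15.999 = 0.8757
Raw ratio (divide by min = 0.8757): C: 7.001, H: 14.003, O: 1.0
Multiply by 1 to clear fractions: C: 7.001 ~= 7, H: 14.003 ~= 14, O: 1.0 ~= 1
Reduce by GCD to get the simplest whole-number ratio:

7:14:1


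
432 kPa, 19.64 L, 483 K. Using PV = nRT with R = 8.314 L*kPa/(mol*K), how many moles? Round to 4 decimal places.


PV = nRT, solve for n = PV / (RT).
PV = 432 * 19.64 = 8484.48
RT = 8.314 * 483 = 4015.662
n = 8484.48 / 4015.662
n = 2.11284715 mol, rounded to 4 dp:

2.1128 mol


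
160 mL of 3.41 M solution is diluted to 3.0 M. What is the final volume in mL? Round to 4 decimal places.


Dilution: M1*V1 = M2*V2, solve for V2.
V2 = M1*V1 / M2
V2 = 3.41 * 160 / 3.0
V2 = 545.6 / 3.0
V2 = 181.86666667 mL, rounded to 4 dp:

181.8667 mL


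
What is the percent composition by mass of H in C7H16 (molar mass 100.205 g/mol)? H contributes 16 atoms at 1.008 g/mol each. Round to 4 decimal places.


pct = 100 * (n_elem * M_elem) / M_total
mass_contribution = 16 * 1.008 = 16.128 g/mol
pct = 100 * 16.128 / 100.205
pct = 16.09500524 %, rounded to 4 dp:

16.0950 %


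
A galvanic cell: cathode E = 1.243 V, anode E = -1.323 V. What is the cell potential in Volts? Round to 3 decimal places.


Standard cell potential: E_cell = E_cathode - E_anode.
E_cell = 1.243 - (-1.323)
E_cell = 2.566 V, rounded to 3 dp:

2.566 V


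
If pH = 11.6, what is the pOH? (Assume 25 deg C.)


At 25 deg C, pH + pOH = 14.
pOH = 14 - pH = 14 - 11.6
pOH = 2.4:

2.40


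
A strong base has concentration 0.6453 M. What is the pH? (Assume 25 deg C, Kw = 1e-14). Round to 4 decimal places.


A strong base dissociates completely, so [OH-] equals the given concentration.
pOH = -log10([OH-]) = -log10(0.6453) = 0.190238
pH = 14 - pOH = 14 - 0.190238
pH = 13.809762, rounded to 4 dp:

13.8098


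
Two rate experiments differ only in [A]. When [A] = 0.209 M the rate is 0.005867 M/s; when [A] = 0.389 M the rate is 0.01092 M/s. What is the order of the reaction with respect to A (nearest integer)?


Rate is proportional to [A]^n, so rate2/rate1 = ([A]2/[A]1)^n. Take logs to solve for n.
rate2/rate1 = 0.01092 / 0.005867 = 1.8613
[A]2/[A]1 = 0.389 / 0.209 = 1.8612
n = ln(1.8613) / ln(1.8612) = 1.0
Nearest integer order:

1


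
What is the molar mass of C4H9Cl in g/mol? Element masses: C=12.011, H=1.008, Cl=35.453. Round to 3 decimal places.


M = sum(count * atomic_mass) over atoms.
M = 4*12.011 + 9*1.008 + 1*35.453
M = 48.044 + 9.072 + 35.453
M = 92.569 g/mol, rounded to 3 dp:

92.569 g/mol


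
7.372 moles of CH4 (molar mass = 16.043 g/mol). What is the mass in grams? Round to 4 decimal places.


mass = n * M
mass = 7.372 * 16.043
mass = 118.268996 g, rounded to 4 dp:

118.2690 g


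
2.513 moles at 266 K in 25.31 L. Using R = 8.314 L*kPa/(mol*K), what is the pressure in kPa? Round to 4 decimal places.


PV = nRT, solve for P = nRT / V.
nRT = 2.513 * 8.314 * 266 = 5557.5598
P = 5557.5598 / 25.31
P = 219.5796049 kPa, rounded to 4 dp:

219.5796 kPa


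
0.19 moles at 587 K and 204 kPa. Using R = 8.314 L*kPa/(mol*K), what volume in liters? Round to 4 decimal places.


PV = nRT, solve for V = nRT / P.
nRT = 0.19 * 8.314 * 587 = 927.2604
V = 927.2604 / 204
V = 4.54539412 L, rounded to 4 dp:

4.5454 L


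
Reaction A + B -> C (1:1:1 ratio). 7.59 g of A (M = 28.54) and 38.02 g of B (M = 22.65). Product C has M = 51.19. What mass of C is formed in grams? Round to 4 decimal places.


Find moles of each reactant; the smaller value is the limiting reagent in a 1:1:1 reaction, so moles_C equals moles of the limiter.
n_A = mass_A / M_A = 7.59 / 28.54 = 0.265943 mol
n_B = mass_B / M_B = 38.02 / 22.65 = 1.678587 mol
Limiting reagent: A (smaller), n_limiting = 0.265943 mol
mass_C = n_limiting * M_C = 0.265943 * 51.19
mass_C = 13.61362217 g, rounded to 4 dp:

13.6136 g


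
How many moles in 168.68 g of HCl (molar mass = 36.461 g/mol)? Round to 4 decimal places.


n = mass / M
n = 168.68 / 36.461
n = 4.62631305 mol, rounded to 4 dp:

4.6263 mol


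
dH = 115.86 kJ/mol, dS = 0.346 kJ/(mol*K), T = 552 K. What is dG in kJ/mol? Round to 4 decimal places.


Gibbs: dG = dH - T*dS (consistent units, dS already in kJ/(mol*K)).
T*dS = 552 * 0.346 = 190.992
dG = 115.86 - (190.992)
dG = -75.132 kJ/mol, rounded to 4 dp:

-75.1320 kJ/mol


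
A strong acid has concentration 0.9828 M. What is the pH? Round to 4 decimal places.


A strong acid dissociates completely, so [H+] equals the given concentration.
pH = -log10([H+]) = -log10(0.9828)
pH = 0.00753485, rounded to 4 dp:

0.0075


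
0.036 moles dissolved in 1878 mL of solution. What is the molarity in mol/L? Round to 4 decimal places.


Convert volume to liters: V_L = V_mL / 1000.
V_L = 1878 / 1000 = 1.878 L
M = n / V_L = 0.036 / 1.878
M = 0.01916933 mol/L, rounded to 4 dp:

0.0192 mol/L


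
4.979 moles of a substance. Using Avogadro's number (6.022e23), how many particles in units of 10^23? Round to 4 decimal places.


N = n * NA, then divide by 1e23 for the requested units.
N / 1e23 = n * 6.022
N / 1e23 = 4.979 * 6.022
N / 1e23 = 29.983538, rounded to 4 dp:

29.9835


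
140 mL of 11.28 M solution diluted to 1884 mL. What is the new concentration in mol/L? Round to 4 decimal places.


Dilution: M1*V1 = M2*V2, solve for M2.
M2 = M1*V1 / V2
M2 = 11.28 * 140 / 1884
M2 = 1579.2 / 1884
M2 = 0.83821656 mol/L, rounded to 4 dp:

0.8382 mol/L


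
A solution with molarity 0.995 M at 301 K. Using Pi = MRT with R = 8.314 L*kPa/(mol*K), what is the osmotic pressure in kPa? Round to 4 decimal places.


Osmotic pressure (van't Hoff): Pi = M*R*T.
RT = 8.314 * 301 = 2502.514
Pi = 0.995 * 2502.514
Pi = 2490.00143 kPa, rounded to 4 dp:

2490.0014 kPa


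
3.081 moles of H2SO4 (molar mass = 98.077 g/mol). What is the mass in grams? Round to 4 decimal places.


mass = n * M
mass = 3.081 * 98.077
mass = 302.175237 g, rounded to 4 dp:

302.1752 g


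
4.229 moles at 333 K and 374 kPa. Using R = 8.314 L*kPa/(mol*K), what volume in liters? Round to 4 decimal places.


PV = nRT, solve for V = nRT / P.
nRT = 4.229 * 8.314 * 333 = 11708.2487
V = 11708.2487 / 374
V = 31.30547781 L, rounded to 4 dp:

31.3055 L


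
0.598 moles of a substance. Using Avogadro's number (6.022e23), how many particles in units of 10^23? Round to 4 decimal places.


N = n * NA, then divide by 1e23 for the requested units.
N / 1e23 = n * 6.022
N / 1e23 = 0.598 * 6.022
N / 1e23 = 3.601156, rounded to 4 dp:

3.6012


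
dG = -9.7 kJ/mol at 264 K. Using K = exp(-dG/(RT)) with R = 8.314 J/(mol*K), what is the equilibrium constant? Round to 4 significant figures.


dG is in kJ/mol; multiply by 1000 to match R in J/(mol*K).
RT = 8.314 * 264 = 2194.896 J/mol
exponent = -dG*1000 / (RT) = -(-9.7*1000) / 2194.896 = 4.41934379
K = exp(4.41934379)
K = 83.041775, rounded to 4 significant figures:

83.04


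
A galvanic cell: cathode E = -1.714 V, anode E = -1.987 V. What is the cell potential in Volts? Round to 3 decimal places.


Standard cell potential: E_cell = E_cathode - E_anode.
E_cell = -1.714 - (-1.987)
E_cell = 0.273 V, rounded to 3 dp:

0.273 V


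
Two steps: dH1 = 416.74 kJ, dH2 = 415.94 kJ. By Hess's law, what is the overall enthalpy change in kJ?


Hess's law: enthalpy is a state function, so add the step enthalpies.
dH_total = dH1 + dH2 = 416.74 + (415.94)
dH_total = 832.68 kJ:

832.68 kJ


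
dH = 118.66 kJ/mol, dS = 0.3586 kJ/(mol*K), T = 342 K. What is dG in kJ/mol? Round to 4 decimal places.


Gibbs: dG = dH - T*dS (consistent units, dS already in kJ/(mol*K)).
T*dS = 342 * 0.3586 = 122.6412
dG = 118.66 - (122.6412)
dG = -3.9812 kJ/mol, rounded to 4 dp:

-3.9812 kJ/mol


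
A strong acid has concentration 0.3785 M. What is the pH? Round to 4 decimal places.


A strong acid dissociates completely, so [H+] equals the given concentration.
pH = -log10([H+]) = -log10(0.3785)
pH = 0.42193412, rounded to 4 dp:

0.4219


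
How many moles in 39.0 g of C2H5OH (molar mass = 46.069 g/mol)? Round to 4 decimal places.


n = mass / M
n = 39.0 / 46.069
n = 0.84655625 mol, rounded to 4 dp:

0.8466 mol


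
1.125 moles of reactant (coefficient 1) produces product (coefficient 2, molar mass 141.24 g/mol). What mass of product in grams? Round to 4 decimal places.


Use the coefficient ratio to convert reactant moles to product moles, then multiply by the product's molar mass.
moles_P = moles_R * (coeff_P / coeff_R) = 1.125 * (2/1) = 2.25
mass_P = moles_P * M_P = 2.25 * 141.24
mass_P = 317.79 g, rounded to 4 dp:

317.7900 g


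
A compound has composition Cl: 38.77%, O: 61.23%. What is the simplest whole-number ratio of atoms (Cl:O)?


Assume 100 g of compound, divide each mass% by atomic mass to get moles, then normalize by the smallest to get a raw atom ratio.
Moles per 100 g: Cl: 38.77/35.453 = 1.0936, O: 61.23/15.999 = 3.8271
Raw ratio (divide by min = 1.0936): Cl: 1.0, O: 3.5
Multiply by 2 to clear fractions: Cl: 2.0 ~= 2, O: 6.999 ~= 7
Reduce by GCD to get the simplest whole-number ratio:

2:7


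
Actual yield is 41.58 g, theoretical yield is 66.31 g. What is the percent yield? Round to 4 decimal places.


% yield = 100 * actual / theoretical
% yield = 100 * 41.58 / 66.31
% yield = 62.70547429 %, rounded to 4 dp:

62.7055 %


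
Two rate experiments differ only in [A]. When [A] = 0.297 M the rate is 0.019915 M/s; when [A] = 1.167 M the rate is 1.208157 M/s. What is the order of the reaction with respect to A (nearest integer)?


Rate is proportional to [A]^n, so rate2/rate1 = ([A]2/[A]1)^n. Take logs to solve for n.
rate2/rate1 = 1.208157 / 0.019915 = 60.6657
[A]2/[A]1 = 1.167 / 0.297 = 3.9293
n = ln(60.6657) / ln(3.9293) = 3.0
Nearest integer order:

3


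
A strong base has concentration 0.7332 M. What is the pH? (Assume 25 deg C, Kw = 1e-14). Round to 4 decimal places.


A strong base dissociates completely, so [OH-] equals the given concentration.
pOH = -log10([OH-]) = -log10(0.7332) = 0.134778
pH = 14 - pOH = 14 - 0.134778
pH = 13.865222, rounded to 4 dp:

13.8652


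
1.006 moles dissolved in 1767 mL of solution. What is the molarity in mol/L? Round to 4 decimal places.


Convert volume to liters: V_L = V_mL / 1000.
V_L = 1767 / 1000 = 1.767 L
M = n / V_L = 1.006 / 1.767
M = 0.56932654 mol/L, rounded to 4 dp:

0.5693 mol/L


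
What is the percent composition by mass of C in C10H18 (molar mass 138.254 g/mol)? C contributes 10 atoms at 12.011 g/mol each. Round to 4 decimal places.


pct = 100 * (n_elem * M_elem) / M_total
mass_contribution = 10 * 12.011 = 120.11 g/mol
pct = 100 * 120.11 / 138.254
pct = 86.87632908 %, rounded to 4 dp:

86.8763 %


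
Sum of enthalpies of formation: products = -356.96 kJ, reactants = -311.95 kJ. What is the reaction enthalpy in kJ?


dH_rxn = sum(dH_f products) - sum(dH_f reactants)
dH_rxn = -356.96 - (-311.95)
dH_rxn = -45.01 kJ:

-45.01 kJ


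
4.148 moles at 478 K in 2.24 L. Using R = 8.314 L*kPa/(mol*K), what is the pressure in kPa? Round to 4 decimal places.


PV = nRT, solve for P = nRT / V.
nRT = 4.148 * 8.314 * 478 = 16484.5336
P = 16484.5336 / 2.24
P = 7359.16678571 kPa, rounded to 4 dp:

7359.1668 kPa


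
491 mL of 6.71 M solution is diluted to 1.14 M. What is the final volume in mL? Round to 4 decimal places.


Dilution: M1*V1 = M2*V2, solve for V2.
V2 = M1*V1 / M2
V2 = 6.71 * 491 / 1.14
V2 = 3294.61 / 1.14
V2 = 2890.00877193 mL, rounded to 4 dp:

2890.0088 mL


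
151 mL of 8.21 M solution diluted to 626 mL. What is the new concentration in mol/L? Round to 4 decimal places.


Dilution: M1*V1 = M2*V2, solve for M2.
M2 = M1*V1 / V2
M2 = 8.21 * 151 / 626
M2 = 1239.71 / 626
M2 = 1.98036741 mol/L, rounded to 4 dp:

1.9804 mol/L


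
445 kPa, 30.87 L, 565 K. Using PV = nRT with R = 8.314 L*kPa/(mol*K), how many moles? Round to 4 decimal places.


PV = nRT, solve for n = PV / (RT).
PV = 445 * 30.87 = 13737.15
RT = 8.314 * 565 = 4697.41
n = 13737.15 / 4697.41
n = 2.92440941 mol, rounded to 4 dp:

2.9244 mol


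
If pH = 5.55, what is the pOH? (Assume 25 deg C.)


At 25 deg C, pH + pOH = 14.
pOH = 14 - pH = 14 - 5.55
pOH = 8.45:

8.45


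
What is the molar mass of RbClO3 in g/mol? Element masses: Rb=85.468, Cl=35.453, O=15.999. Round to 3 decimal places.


M = sum(count * atomic_mass) over atoms.
M = 1*85.468 + 1*35.453 + 3*15.999
M = 85.468 + 35.453 + 47.997
M = 168.918 g/mol, rounded to 3 dp:

168.918 g/mol


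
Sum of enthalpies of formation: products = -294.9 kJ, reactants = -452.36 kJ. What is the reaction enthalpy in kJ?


dH_rxn = sum(dH_f products) - sum(dH_f reactants)
dH_rxn = -294.9 - (-452.36)
dH_rxn = 157.46 kJ:

157.46 kJ


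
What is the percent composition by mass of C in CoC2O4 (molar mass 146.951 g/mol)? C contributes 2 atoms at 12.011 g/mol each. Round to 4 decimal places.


pct = 100 * (n_elem * M_elem) / M_total
mass_contribution = 2 * 12.011 = 24.022 g/mol
pct = 100 * 24.022 / 146.951
pct = 16.34694558 %, rounded to 4 dp:

16.3469 %


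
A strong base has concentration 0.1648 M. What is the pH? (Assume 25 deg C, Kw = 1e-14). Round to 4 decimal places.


A strong base dissociates completely, so [OH-] equals the given concentration.
pOH = -log10([OH-]) = -log10(0.1648) = 0.783043
pH = 14 - pOH = 14 - 0.783043
pH = 13.216957, rounded to 4 dp:

13.2170


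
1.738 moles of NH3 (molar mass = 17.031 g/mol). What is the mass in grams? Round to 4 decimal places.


mass = n * M
mass = 1.738 * 17.031
mass = 29.599878 g, rounded to 4 dp:

29.5999 g


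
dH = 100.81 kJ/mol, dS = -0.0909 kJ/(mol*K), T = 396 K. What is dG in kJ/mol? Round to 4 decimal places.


Gibbs: dG = dH - T*dS (consistent units, dS already in kJ/(mol*K)).
T*dS = 396 * -0.0909 = -35.9964
dG = 100.81 - (-35.9964)
dG = 136.8064 kJ/mol, rounded to 4 dp:

136.8064 kJ/mol


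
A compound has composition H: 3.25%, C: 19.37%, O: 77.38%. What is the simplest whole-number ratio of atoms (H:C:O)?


Assume 100 g of compound, divide each mass% by atomic mass to get moles, then normalize by the smallest to get a raw atom ratio.
Moles per 100 g: H: 3.25/1.008 = 3.2242, C: 19.37/12.011 = 1.6127, O: 77.38/15.999 = 4.8366
Raw ratio (divide by min = 1.6127): H: 1.999, C: 1.0, O: 2.999
Multiply by 1 to clear fractions: H: 1.999 ~= 2, C: 1.0 ~= 1, O: 2.999 ~= 3
Reduce by GCD to get the simplest whole-number ratio:

2:1:3


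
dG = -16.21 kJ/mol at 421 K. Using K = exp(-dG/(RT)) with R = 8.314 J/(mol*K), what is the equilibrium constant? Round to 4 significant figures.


dG is in kJ/mol; multiply by 1000 to match R in J/(mol*K).
RT = 8.314 * 421 = 3500.194 J/mol
exponent = -dG*1000 / (RT) = -(-16.21*1000) / 3500.194 = 4.63117187
K = exp(4.63117187)
K = 102.63427, rounded to 4 significant figures:

102.6


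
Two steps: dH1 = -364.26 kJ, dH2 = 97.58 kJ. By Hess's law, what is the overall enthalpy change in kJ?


Hess's law: enthalpy is a state function, so add the step enthalpies.
dH_total = dH1 + dH2 = -364.26 + (97.58)
dH_total = -266.68 kJ:

-266.68 kJ


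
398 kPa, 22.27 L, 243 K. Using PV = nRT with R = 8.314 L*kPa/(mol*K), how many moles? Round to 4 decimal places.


PV = nRT, solve for n = PV / (RT).
PV = 398 * 22.27 = 8863.46
RT = 8.314 * 243 = 2020.302
n = 8863.46 / 2020.302
n = 4.38719558 mol, rounded to 4 dp:

4.3872 mol


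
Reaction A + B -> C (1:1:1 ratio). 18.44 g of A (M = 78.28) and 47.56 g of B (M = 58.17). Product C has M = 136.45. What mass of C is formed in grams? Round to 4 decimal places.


Find moles of each reactant; the smaller value is the limiting reagent in a 1:1:1 reaction, so moles_C equals moles of the limiter.
n_A = mass_A / M_A = 18.44 / 78.28 = 0.235565 mol
n_B = mass_B / M_B = 47.56 / 58.17 = 0.817604 mol
Limiting reagent: A (smaller), n_limiting = 0.235565 mol
mass_C = n_limiting * M_C = 0.235565 * 136.45
mass_C = 32.14284425 g, rounded to 4 dp:

32.1428 g


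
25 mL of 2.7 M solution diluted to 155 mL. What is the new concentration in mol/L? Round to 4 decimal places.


Dilution: M1*V1 = M2*V2, solve for M2.
M2 = M1*V1 / V2
M2 = 2.7 * 25 / 155
M2 = 67.5 / 155
M2 = 0.43548387 mol/L, rounded to 4 dp:

0.4355 mol/L


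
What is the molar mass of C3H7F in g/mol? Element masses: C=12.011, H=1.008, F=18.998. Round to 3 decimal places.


M = sum(count * atomic_mass) over atoms.
M = 3*12.011 + 7*1.008 + 1*18.998
M = 36.033 + 7.056 + 18.998
M = 62.087 g/mol, rounded to 3 dp:

62.087 g/mol


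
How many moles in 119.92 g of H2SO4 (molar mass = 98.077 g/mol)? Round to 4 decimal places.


n = mass / M
n = 119.92 / 98.077
n = 1.22271277 mol, rounded to 4 dp:

1.2227 mol


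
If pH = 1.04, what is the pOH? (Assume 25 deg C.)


At 25 deg C, pH + pOH = 14.
pOH = 14 - pH = 14 - 1.04
pOH = 12.96:

12.96


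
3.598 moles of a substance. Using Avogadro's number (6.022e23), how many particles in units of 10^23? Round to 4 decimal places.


N = n * NA, then divide by 1e23 for the requested units.
N / 1e23 = n * 6.022
N / 1e23 = 3.598 * 6.022
N / 1e23 = 21.667156, rounded to 4 dp:

21.6672


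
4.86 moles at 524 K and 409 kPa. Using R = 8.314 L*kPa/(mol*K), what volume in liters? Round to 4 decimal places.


PV = nRT, solve for V = nRT / P.
nRT = 4.86 * 8.314 * 524 = 21172.765
V = 21172.765 / 409
V = 51.76715159 L, rounded to 4 dp:

51.7672 L


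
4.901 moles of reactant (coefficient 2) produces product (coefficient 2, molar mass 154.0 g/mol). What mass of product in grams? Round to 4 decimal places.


Use the coefficient ratio to convert reactant moles to product moles, then multiply by the product's molar mass.
moles_P = moles_R * (coeff_P / coeff_R) = 4.901 * (2/2) = 4.901
mass_P = moles_P * M_P = 4.901 * 154.0
mass_P = 754.754 g, rounded to 4 dp:

754.7540 g


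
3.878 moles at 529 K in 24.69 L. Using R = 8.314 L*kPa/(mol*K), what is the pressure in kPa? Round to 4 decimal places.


PV = nRT, solve for P = nRT / V.
nRT = 3.878 * 8.314 * 529 = 17055.8551
P = 17055.8551 / 24.69
P = 690.80012556 kPa, rounded to 4 dp:

690.8001 kPa


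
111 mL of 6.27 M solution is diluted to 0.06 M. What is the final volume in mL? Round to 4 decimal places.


Dilution: M1*V1 = M2*V2, solve for V2.
V2 = M1*V1 / M2
V2 = 6.27 * 111 / 0.06
V2 = 695.97 / 0.06
V2 = 11599.5 mL, rounded to 4 dp:

11599.5000 mL


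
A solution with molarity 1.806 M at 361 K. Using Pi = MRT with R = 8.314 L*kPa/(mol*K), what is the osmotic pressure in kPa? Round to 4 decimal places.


Osmotic pressure (van't Hoff): Pi = M*R*T.
RT = 8.314 * 361 = 3001.354
Pi = 1.806 * 3001.354
Pi = 5420.445324 kPa, rounded to 4 dp:

5420.4453 kPa


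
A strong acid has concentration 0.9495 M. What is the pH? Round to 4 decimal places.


A strong acid dissociates completely, so [H+] equals the given concentration.
pH = -log10([H+]) = -log10(0.9495)
pH = 0.02250503, rounded to 4 dp:

0.0225


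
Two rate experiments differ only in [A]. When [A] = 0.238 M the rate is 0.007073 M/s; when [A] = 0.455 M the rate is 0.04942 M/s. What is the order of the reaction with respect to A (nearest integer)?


Rate is proportional to [A]^n, so rate2/rate1 = ([A]2/[A]1)^n. Take logs to solve for n.
rate2/rate1 = 0.04942 / 0.007073 = 6.9871
[A]2/[A]1 = 0.455 / 0.238 = 1.9118
n = ln(6.9871) / ln(1.9118) = 3.0
Nearest integer order:

3


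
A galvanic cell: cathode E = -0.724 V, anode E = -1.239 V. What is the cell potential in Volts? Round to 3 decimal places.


Standard cell potential: E_cell = E_cathode - E_anode.
E_cell = -0.724 - (-1.239)
E_cell = 0.515 V, rounded to 3 dp:

0.515 V


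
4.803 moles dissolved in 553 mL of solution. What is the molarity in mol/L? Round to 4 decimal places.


Convert volume to liters: V_L = V_mL / 1000.
V_L = 553 / 1000 = 0.553 L
M = n / V_L = 4.803 / 0.553
M = 8.68535262 mol/L, rounded to 4 dp:

8.6854 mol/L


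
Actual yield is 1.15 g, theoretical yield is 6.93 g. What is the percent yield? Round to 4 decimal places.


% yield = 100 * actual / theoretical
% yield = 100 * 1.15 / 6.93
% yield = 16.59451659 %, rounded to 4 dp:

16.5945 %


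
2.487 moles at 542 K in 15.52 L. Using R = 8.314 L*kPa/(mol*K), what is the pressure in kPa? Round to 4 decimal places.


PV = nRT, solve for P = nRT / V.
nRT = 2.487 * 8.314 * 542 = 11206.8896
P = 11206.8896 / 15.52
P = 722.09340206 kPa, rounded to 4 dp:

722.0934 kPa


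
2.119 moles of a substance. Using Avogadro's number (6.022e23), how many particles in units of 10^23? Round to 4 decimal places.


N = n * NA, then divide by 1e23 for the requested units.
N / 1e23 = n * 6.022
N / 1e23 = 2.119 * 6.022
N / 1e23 = 12.760618, rounded to 4 dp:

12.7606


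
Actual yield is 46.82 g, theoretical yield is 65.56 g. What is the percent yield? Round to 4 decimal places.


% yield = 100 * actual / theoretical
% yield = 100 * 46.82 / 65.56
% yield = 71.41549725 %, rounded to 4 dp:

71.4155 %


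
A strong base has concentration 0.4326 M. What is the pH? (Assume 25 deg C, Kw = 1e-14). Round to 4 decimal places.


A strong base dissociates completely, so [OH-] equals the given concentration.
pOH = -log10([OH-]) = -log10(0.4326) = 0.363913
pH = 14 - pOH = 14 - 0.363913
pH = 13.636087, rounded to 4 dp:

13.6361


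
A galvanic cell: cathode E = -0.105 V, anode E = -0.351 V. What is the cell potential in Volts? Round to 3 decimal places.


Standard cell potential: E_cell = E_cathode - E_anode.
E_cell = -0.105 - (-0.351)
E_cell = 0.246 V, rounded to 3 dp:

0.246 V


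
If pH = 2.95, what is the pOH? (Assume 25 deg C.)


At 25 deg C, pH + pOH = 14.
pOH = 14 - pH = 14 - 2.95
pOH = 11.05:

11.05


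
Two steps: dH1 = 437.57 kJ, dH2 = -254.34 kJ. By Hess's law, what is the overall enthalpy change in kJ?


Hess's law: enthalpy is a state function, so add the step enthalpies.
dH_total = dH1 + dH2 = 437.57 + (-254.34)
dH_total = 183.23 kJ:

183.23 kJ


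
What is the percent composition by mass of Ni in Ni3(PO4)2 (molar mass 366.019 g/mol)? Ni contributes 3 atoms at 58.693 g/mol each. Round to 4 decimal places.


pct = 100 * (n_elem * M_elem) / M_total
mass_contribution = 3 * 58.693 = 176.079 g/mol
pct = 100 * 176.079 / 366.019
pct = 48.10651906 %, rounded to 4 dp:

48.1065 %


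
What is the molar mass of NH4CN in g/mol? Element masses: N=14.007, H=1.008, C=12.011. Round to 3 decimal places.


M = sum(count * atomic_mass) over atoms.
M = 2*14.007 + 4*1.008 + 1*12.011
M = 28.014 + 4.032 + 12.011
M = 44.057 g/mol, rounded to 3 dp:

44.057 g/mol


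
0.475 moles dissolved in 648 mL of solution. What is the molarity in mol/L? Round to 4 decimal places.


Convert volume to liters: V_L = V_mL / 1000.
V_L = 648 / 1000 = 0.648 L
M = n / V_L = 0.475 / 0.648
M = 0.73302469 mol/L, rounded to 4 dp:

0.7330 mol/L


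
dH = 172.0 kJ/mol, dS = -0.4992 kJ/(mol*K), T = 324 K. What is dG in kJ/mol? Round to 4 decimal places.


Gibbs: dG = dH - T*dS (consistent units, dS already in kJ/(mol*K)).
T*dS = 324 * -0.4992 = -161.7408
dG = 172.0 - (-161.7408)
dG = 333.7408 kJ/mol, rounded to 4 dp:

333.7408 kJ/mol


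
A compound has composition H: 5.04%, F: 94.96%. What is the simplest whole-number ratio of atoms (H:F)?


Assume 100 g of compound, divide each mass% by atomic mass to get moles, then normalize by the smallest to get a raw atom ratio.
Moles per 100 g: H: 5.04/1.008 = 5.0, F: 94.96/18.998 = 4.9984
Raw ratio (divide by min = 4.9984): H: 1.0, F: 1.0
Multiply by 1 to clear fractions: H: 1.0 ~= 1, F: 1.0 ~= 1
Reduce by GCD to get the simplest whole-number ratio:

1:1


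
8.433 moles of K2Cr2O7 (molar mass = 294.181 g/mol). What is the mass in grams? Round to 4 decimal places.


mass = n * M
mass = 8.433 * 294.181
mass = 2480.828373 g, rounded to 4 dp:

2480.8284 g


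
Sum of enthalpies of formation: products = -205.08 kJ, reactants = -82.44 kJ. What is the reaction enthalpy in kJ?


dH_rxn = sum(dH_f products) - sum(dH_f reactants)
dH_rxn = -205.08 - (-82.44)
dH_rxn = -122.64 kJ:

-122.64 kJ


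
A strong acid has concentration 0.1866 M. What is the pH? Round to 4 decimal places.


A strong acid dissociates completely, so [H+] equals the given concentration.
pH = -log10([H+]) = -log10(0.1866)
pH = 0.72908836, rounded to 4 dp:

0.7291


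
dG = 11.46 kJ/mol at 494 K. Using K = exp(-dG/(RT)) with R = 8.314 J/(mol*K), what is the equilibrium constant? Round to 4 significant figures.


dG is in kJ/mol; multiply by 1000 to match R in J/(mol*K).
RT = 8.314 * 494 = 4107.116 J/mol
exponent = -dG*1000 / (RT) = -(11.46*1000) / 4107.116 = -2.79027912
K = exp(-2.79027912)
K = 0.061404072, rounded to 4 significant figures:

0.06140


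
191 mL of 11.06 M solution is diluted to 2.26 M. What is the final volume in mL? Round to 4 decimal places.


Dilution: M1*V1 = M2*V2, solve for V2.
V2 = M1*V1 / M2
V2 = 11.06 * 191 / 2.26
V2 = 2112.46 / 2.26
V2 = 934.71681416 mL, rounded to 4 dp:

934.7168 mL


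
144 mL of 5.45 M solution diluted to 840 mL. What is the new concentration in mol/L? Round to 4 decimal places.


Dilution: M1*V1 = M2*V2, solve for M2.
M2 = M1*V1 / V2
M2 = 5.45 * 144 / 840
M2 = 784.8 / 840
M2 = 0.93428571 mol/L, rounded to 4 dp:

0.9343 mol/L


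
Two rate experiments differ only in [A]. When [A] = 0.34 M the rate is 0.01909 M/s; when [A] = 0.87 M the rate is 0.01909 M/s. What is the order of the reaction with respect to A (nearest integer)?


Rate is proportional to [A]^n, so rate2/rate1 = ([A]2/[A]1)^n. Take logs to solve for n.
rate2/rate1 = 0.01909 / 0.01909 = 1.0
[A]2/[A]1 = 0.87 / 0.34 = 2.5588
n = ln(1.0) / ln(2.5588) = 0.0
Nearest integer order:

0


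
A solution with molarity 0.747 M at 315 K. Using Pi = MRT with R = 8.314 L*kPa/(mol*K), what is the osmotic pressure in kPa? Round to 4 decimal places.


Osmotic pressure (van't Hoff): Pi = M*R*T.
RT = 8.314 * 315 = 2618.91
Pi = 0.747 * 2618.91
Pi = 1956.32577 kPa, rounded to 4 dp:

1956.3258 kPa


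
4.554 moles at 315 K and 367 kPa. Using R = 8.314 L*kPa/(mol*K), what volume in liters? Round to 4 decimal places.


PV = nRT, solve for V = nRT / P.
nRT = 4.554 * 8.314 * 315 = 11926.5161
V = 11926.5161 / 367
V = 32.49731907 L, rounded to 4 dp:

32.4973 L


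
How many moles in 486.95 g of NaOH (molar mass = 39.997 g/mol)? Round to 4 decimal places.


n = mass / M
n = 486.95 / 39.997
n = 12.1746631 mol, rounded to 4 dp:

12.1747 mol


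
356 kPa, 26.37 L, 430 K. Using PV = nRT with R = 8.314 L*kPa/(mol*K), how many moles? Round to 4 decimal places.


PV = nRT, solve for n = PV / (RT).
PV = 356 * 26.37 = 9387.72
RT = 8.314 * 430 = 3575.02
n = 9387.72 / 3575.02
n = 2.62592097 mol, rounded to 4 dp:

2.6259 mol


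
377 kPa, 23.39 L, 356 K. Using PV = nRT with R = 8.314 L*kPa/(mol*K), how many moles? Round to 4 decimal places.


PV = nRT, solve for n = PV / (RT).
PV = 377 * 23.39 = 8818.03
RT = 8.314 * 356 = 2959.784
n = 8818.03 / 2959.784
n = 2.9792816 mol, rounded to 4 dp:

2.9793 mol


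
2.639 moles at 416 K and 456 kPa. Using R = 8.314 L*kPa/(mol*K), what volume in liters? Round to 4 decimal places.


PV = nRT, solve for V = nRT / P.
nRT = 2.639 * 8.314 * 416 = 9127.3087
V = 9127.3087 / 456
V = 20.01602785 L, rounded to 4 dp:

20.0160 L


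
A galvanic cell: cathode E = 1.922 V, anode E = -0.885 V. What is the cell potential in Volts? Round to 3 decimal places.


Standard cell potential: E_cell = E_cathode - E_anode.
E_cell = 1.922 - (-0.885)
E_cell = 2.807 V, rounded to 3 dp:

2.807 V


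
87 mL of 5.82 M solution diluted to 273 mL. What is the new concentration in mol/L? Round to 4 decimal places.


Dilution: M1*V1 = M2*V2, solve for M2.
M2 = M1*V1 / V2
M2 = 5.82 * 87 / 273
M2 = 506.34 / 273
M2 = 1.85472527 mol/L, rounded to 4 dp:

1.8547 mol/L


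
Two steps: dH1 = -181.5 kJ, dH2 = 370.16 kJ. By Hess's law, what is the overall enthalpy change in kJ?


Hess's law: enthalpy is a state function, so add the step enthalpies.
dH_total = dH1 + dH2 = -181.5 + (370.16)
dH_total = 188.66 kJ:

188.66 kJ


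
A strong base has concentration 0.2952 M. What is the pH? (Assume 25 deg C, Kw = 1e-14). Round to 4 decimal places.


A strong base dissociates completely, so [OH-] equals the given concentration.
pOH = -log10([OH-]) = -log10(0.2952) = 0.529884
pH = 14 - pOH = 14 - 0.529884
pH = 13.470116, rounded to 4 dp:

13.4701


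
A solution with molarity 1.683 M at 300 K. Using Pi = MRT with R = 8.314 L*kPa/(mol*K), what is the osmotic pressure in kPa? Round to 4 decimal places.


Osmotic pressure (van't Hoff): Pi = M*R*T.
RT = 8.314 * 300 = 2494.2
Pi = 1.683 * 2494.2
Pi = 4197.7386 kPa, rounded to 4 dp:

4197.7386 kPa


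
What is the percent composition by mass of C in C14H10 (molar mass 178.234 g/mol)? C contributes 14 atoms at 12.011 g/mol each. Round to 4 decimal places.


pct = 100 * (n_elem * M_elem) / M_total
mass_contribution = 14 * 12.011 = 168.154 g/mol
pct = 100 * 168.154 / 178.234
pct = 94.34451339 %, rounded to 4 dp:

94.3445 %


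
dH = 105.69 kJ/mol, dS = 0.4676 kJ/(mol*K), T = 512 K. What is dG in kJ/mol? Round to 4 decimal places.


Gibbs: dG = dH - T*dS (consistent units, dS already in kJ/(mol*K)).
T*dS = 512 * 0.4676 = 239.4112
dG = 105.69 - (239.4112)
dG = -133.7212 kJ/mol, rounded to 4 dp:

-133.7212 kJ/mol


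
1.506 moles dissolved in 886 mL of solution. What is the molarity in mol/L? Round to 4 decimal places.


Convert volume to liters: V_L = V_mL / 1000.
V_L = 886 / 1000 = 0.886 L
M = n / V_L = 1.506 / 0.886
M = 1.69977427 mol/L, rounded to 4 dp:

1.6998 mol/L


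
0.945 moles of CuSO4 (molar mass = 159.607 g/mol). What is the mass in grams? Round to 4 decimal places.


mass = n * M
mass = 0.945 * 159.607
mass = 150.828615 g, rounded to 4 dp:

150.8286 g


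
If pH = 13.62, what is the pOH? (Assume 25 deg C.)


At 25 deg C, pH + pOH = 14.
pOH = 14 - pH = 14 - 13.62
pOH = 0.38:

0.38


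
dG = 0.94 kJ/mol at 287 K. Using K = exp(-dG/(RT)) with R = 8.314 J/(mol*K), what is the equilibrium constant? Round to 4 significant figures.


dG is in kJ/mol; multiply by 1000 to match R in J/(mol*K).
RT = 8.314 * 287 = 2386.118 J/mol
exponent = -dG*1000 / (RT) = -(0.94*1000) / 2386.118 = -0.39394531
K = exp(-0.39394531)
K = 0.67439094, rounded to 4 significant figures:

0.6744


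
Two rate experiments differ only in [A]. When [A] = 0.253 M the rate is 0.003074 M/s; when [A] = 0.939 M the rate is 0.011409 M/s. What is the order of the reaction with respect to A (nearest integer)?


Rate is proportional to [A]^n, so rate2/rate1 = ([A]2/[A]1)^n. Take logs to solve for n.
rate2/rate1 = 0.011409 / 0.003074 = 3.7115
[A]2/[A]1 = 0.939 / 0.253 = 3.7115
n = ln(3.7115) / ln(3.7115) = 1.0
Nearest integer order:

1


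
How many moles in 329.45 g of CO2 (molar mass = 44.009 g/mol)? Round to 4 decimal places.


n = mass / M
n = 329.45 / 44.009
n = 7.48596878 mol, rounded to 4 dp:

7.4860 mol


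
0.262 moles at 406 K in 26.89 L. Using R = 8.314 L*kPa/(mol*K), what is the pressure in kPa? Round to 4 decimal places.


PV = nRT, solve for P = nRT / V.
nRT = 0.262 * 8.314 * 406 = 884.3768
P = 884.3768 / 26.89
P = 32.88868724 kPa, rounded to 4 dp:

32.8887 kPa


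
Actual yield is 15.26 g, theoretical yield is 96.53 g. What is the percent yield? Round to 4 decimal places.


% yield = 100 * actual / theoretical
% yield = 100 * 15.26 / 96.53
% yield = 15.80855693 %, rounded to 4 dp:

15.8086 %


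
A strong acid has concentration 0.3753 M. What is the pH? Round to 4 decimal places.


A strong acid dissociates completely, so [H+] equals the given concentration.
pH = -log10([H+]) = -log10(0.3753)
pH = 0.42562144, rounded to 4 dp:

0.4256


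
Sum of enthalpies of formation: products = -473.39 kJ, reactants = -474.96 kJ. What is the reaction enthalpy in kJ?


dH_rxn = sum(dH_f products) - sum(dH_f reactants)
dH_rxn = -473.39 - (-474.96)
dH_rxn = 1.57 kJ:

1.57 kJ


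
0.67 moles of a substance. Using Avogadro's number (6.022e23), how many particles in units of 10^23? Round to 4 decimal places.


N = n * NA, then divide by 1e23 for the requested units.
N / 1e23 = n * 6.022
N / 1e23 = 0.67 * 6.022
N / 1e23 = 4.03474, rounded to 4 dp:

4.0347


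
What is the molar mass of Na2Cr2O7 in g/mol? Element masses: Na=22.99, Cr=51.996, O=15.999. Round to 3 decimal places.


M = sum(count * atomic_mass) over atoms.
M = 2*22.99 + 2*51.996 + 7*15.999
M = 45.98 + 103.992 + 111.993
M = 261.965 g/mol, rounded to 3 dp:

261.965 g/mol


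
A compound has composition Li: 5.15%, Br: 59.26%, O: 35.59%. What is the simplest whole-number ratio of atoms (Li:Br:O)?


Assume 100 g of compound, divide each mass% by atomic mass to get moles, then normalize by the smallest to get a raw atom ratio.
Moles per 100 g: Li: 5.15/6.941 = 0.742, Br: 59.26/79.904 = 0.7416, O: 35.59/15.999 = 2.2245
Raw ratio (divide by min = 0.7416): Li: 1.0, Br: 1.0, O: 2.999
Multiply by 1 to clear fractions: Li: 1.0 ~= 1, Br: 1.0 ~= 1, O: 2.999 ~= 3
Reduce by GCD to get the simplest whole-number ratio:

1:1:3


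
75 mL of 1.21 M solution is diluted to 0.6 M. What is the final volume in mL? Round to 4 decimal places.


Dilution: M1*V1 = M2*V2, solve for V2.
V2 = M1*V1 / M2
V2 = 1.21 * 75 / 0.6
V2 = 90.75 / 0.6
V2 = 151.25 mL, rounded to 4 dp:

151.2500 mL


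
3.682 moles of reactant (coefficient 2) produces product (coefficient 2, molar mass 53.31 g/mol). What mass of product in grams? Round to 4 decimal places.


Use the coefficient ratio to convert reactant moles to product moles, then multiply by the product's molar mass.
moles_P = moles_R * (coeff_P / coeff_R) = 3.682 * (2/2) = 3.682
mass_P = moles_P * M_P = 3.682 * 53.31
mass_P = 196.28742 g, rounded to 4 dp:

196.2874 g


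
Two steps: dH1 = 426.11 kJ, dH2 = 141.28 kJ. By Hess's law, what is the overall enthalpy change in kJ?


Hess's law: enthalpy is a state function, so add the step enthalpies.
dH_total = dH1 + dH2 = 426.11 + (141.28)
dH_total = 567.39 kJ:

567.39 kJ


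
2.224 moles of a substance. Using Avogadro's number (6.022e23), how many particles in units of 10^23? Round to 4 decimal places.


N = n * NA, then divide by 1e23 for the requested units.
N / 1e23 = n * 6.022
N / 1e23 = 2.224 * 6.022
N / 1e23 = 13.392928, rounded to 4 dp:

13.3929


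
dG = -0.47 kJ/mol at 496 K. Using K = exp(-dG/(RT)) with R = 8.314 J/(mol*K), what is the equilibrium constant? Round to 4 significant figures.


dG is in kJ/mol; multiply by 1000 to match R in J/(mol*K).
RT = 8.314 * 496 = 4123.744 J/mol
exponent = -dG*1000 / (RT) = -(-0.47*1000) / 4123.744 = 0.1139741
K = exp(0.1139741)
K = 1.1207231, rounded to 4 significant figures:

1.121


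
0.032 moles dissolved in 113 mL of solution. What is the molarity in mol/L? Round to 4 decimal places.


Convert volume to liters: V_L = V_mL / 1000.
V_L = 113 / 1000 = 0.113 L
M = n / V_L = 0.032 / 0.113
M = 0.28318584 mol/L, rounded to 4 dp:

0.2832 mol/L


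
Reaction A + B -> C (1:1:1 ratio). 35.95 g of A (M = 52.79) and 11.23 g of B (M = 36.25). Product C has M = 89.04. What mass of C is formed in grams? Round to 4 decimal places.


Find moles of each reactant; the smaller value is the limiting reagent in a 1:1:1 reaction, so moles_C equals moles of the limiter.
n_A = mass_A / M_A = 35.95 / 52.79 = 0.681 mol
n_B = mass_B / M_B = 11.23 / 36.25 = 0.309793 mol
Limiting reagent: B (smaller), n_limiting = 0.309793 mol
mass_C = n_limiting * M_C = 0.309793 * 89.04
mass_C = 27.58396872 g, rounded to 4 dp:

27.5840 g


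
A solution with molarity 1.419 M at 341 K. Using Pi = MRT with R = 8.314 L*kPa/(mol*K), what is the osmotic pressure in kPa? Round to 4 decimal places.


Osmotic pressure (van't Hoff): Pi = M*R*T.
RT = 8.314 * 341 = 2835.074
Pi = 1.419 * 2835.074
Pi = 4022.970006 kPa, rounded to 4 dp:

4022.9700 kPa


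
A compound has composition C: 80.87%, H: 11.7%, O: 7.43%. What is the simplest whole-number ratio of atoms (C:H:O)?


Assume 100 g of compound, divide each mass% by atomic mass to get moles, then normalize by the smallest to get a raw atom ratio.
Moles per 100 g: C: 80.87/12.011 = 6.733, H: 11.7/1.008 = 11.6071, O: 7.43/15.999 = 0.4644
Raw ratio (divide by min = 0.4644): C: 14.498, H: 24.994, O: 1.0
Multiply by 2 to clear fractions: C: 28.996 ~= 29, H: 49.987 ~= 50, O: 2.0 ~= 2
Reduce by GCD to get the simplest whole-number ratio:

29:50:2


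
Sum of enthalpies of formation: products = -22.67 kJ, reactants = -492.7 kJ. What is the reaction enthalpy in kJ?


dH_rxn = sum(dH_f products) - sum(dH_f reactants)
dH_rxn = -22.67 - (-492.7)
dH_rxn = 470.03 kJ:

470.03 kJ


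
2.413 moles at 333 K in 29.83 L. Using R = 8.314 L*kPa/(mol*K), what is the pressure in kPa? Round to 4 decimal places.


PV = nRT, solve for P = nRT / V.
nRT = 2.413 * 8.314 * 333 = 6680.5401
P = 6680.5401 / 29.83
P = 223.9537412 kPa, rounded to 4 dp:

223.9537 kPa


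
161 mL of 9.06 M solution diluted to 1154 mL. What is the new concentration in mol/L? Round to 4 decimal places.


Dilution: M1*V1 = M2*V2, solve for M2.
M2 = M1*V1 / V2
M2 = 9.06 * 161 / 1154
M2 = 1458.66 / 1154
M2 = 1.26400347 mol/L, rounded to 4 dp:

1.2640 mol/L


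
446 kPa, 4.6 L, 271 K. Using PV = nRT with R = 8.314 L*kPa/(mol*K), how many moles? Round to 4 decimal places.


PV = nRT, solve for n = PV / (RT).
PV = 446 * 4.6 = 2051.6
RT = 8.314 * 271 = 2253.094
n = 2051.6 / 2253.094
n = 0.91057009 mol, rounded to 4 dp:

0.9106 mol


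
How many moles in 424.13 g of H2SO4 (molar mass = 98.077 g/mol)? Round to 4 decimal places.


n = mass / M
n = 424.13 / 98.077
n = 4.32445935 mol, rounded to 4 dp:

4.3245 mol


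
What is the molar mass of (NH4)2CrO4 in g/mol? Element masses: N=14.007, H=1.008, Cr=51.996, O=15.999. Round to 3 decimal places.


M = sum(count * atomic_mass) over atoms.
M = 2*14.007 + 8*1.008 + 1*51.996 + 4*15.999
M = 28.014 + 8.064 + 51.996 + 63.996
M = 152.07 g/mol, rounded to 3 dp:

152.070 g/mol


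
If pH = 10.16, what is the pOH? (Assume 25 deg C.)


At 25 deg C, pH + pOH = 14.
pOH = 14 - pH = 14 - 10.16
pOH = 3.84:

3.84


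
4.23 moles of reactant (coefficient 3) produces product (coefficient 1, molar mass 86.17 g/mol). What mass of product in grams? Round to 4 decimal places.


Use the coefficient ratio to convert reactant moles to product moles, then multiply by the product's molar mass.
moles_P = moles_R * (coeff_P / coeff_R) = 4.23 * (1/3) = 1.41
mass_P = moles_P * M_P = 1.41 * 86.17
mass_P = 121.4997 g, rounded to 4 dp:

121.4997 g


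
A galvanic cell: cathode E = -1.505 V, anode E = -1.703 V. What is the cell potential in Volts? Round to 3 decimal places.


Standard cell potential: E_cell = E_cathode - E_anode.
E_cell = -1.505 - (-1.703)
E_cell = 0.198 V, rounded to 3 dp:

0.198 V


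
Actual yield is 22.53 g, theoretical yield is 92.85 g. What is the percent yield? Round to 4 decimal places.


% yield = 100 * actual / theoretical
% yield = 100 * 22.53 / 92.85
% yield = 24.26494346 %, rounded to 4 dp:

24.2649 %


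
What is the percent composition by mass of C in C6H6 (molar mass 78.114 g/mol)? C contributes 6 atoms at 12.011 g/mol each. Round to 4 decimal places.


pct = 100 * (n_elem * M_elem) / M_total
mass_contribution = 6 * 12.011 = 72.066 g/mol
pct = 100 * 72.066 / 78.114
pct = 92.25746985 %, rounded to 4 dp:

92.2575 %


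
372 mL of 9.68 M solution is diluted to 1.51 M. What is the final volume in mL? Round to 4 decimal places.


Dilution: M1*V1 = M2*V2, solve for V2.
V2 = M1*V1 / M2
V2 = 9.68 * 372 / 1.51
V2 = 3600.96 / 1.51
V2 = 2384.74172185 mL, rounded to 4 dp:

2384.7417 mL
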